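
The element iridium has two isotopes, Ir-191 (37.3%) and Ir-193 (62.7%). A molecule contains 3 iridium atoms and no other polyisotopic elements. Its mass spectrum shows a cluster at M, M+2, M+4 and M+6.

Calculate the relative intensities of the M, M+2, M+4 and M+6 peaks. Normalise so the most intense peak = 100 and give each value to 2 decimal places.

11.80 : 59.49 : 100.00 : 56.03

The 3 Ir atoms are independent, so intensities follow the terms of (0.373 + 0.627)^3.
P(M) = 0.373^3 = 0.051895
P(M+2) = 3 × 0.373^2 × 0.627^1 = 0.261702
P(M+4) = 3 × 0.373^1 × 0.627^2 = 0.439911
P(M+6) = 0.627^3 = 0.246492
The M+4 peak is largest (0.439911); scaling to 100 gives 11.80 : 59.49 : 100.00 : 56.03.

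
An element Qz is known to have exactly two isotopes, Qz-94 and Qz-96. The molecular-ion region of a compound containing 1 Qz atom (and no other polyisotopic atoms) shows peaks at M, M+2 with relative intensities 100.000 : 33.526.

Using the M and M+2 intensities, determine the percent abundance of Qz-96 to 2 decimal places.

25.11%

Write p for the Qz-94 fraction. I(M+2)/I(M) = [C(1,1)·p^0·(1−p)] / p^1 = 1·(1−p)/p = 33.526/100.000 = 0.3353
(1−p)/p = 0.3353/1 = 0.3353  ⇒  p = 1/(1 + 0.3353) = 0.7489
Qz-94: 74.89%, Qz-96: 25.11%.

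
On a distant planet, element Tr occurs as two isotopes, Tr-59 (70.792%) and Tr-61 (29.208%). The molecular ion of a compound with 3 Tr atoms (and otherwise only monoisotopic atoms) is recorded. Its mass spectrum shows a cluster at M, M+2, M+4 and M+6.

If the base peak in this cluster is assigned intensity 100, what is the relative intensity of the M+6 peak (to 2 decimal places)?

Binomial terms of (0.70792 + 0.29208)^3: M 0.3548, M+2 0.4391, M+4 0.1812, M+6 0.0249 → M+2 is the base peak.
P(M+2) = C(3,1) × 0.70792^2 × 0.29208^1 = 3 × 0.50115073 × 0.29208 = 0.439128 (base)
P(M+6) = C(3,3) × 0.70792^0 × 0.29208^3 = 1 × 1.0000 × 0.02491756 = 0.024918
Relative intensity = 0.024918 / 0.439128 × 100 = 5.67

5.67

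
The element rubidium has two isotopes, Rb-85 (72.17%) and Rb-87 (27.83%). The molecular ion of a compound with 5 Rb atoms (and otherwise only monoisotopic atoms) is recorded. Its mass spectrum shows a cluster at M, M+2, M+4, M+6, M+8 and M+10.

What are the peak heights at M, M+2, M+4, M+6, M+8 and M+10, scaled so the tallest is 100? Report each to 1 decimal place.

51.9 : 100.0 : 77.1 : 29.7 : 5.7 : 0.4

Each Rb atom is independently Rb-85 (p = 0.7217) or Rb-87 (q = 0.2783); the cluster is the binomial expansion (p + q)^5.
P(M) = 0.7217^5 = 0.195787
P(M+2) = 5 × 0.7217^4 × 0.2783^1 = 0.377494
P(M+4) = 10 × 0.7217^3 × 0.2783^2 = 0.291136
P(M+6) = 10 × 0.7217^2 × 0.2783^3 = 0.112267
P(M+8) = 5 × 0.7217^1 × 0.2783^4 = 0.021646
P(M+10) = 0.2783^5 = 0.001669
The M+2 peak is largest (0.377494); scaling to 100 gives 51.9 : 100.0 : 77.1 : 29.7 : 5.7 : 0.4.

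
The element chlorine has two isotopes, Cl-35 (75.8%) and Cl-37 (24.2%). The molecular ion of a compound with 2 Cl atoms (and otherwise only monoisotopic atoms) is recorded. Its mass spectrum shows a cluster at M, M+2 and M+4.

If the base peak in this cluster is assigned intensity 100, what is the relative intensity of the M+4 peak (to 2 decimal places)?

(0.758 + 0.242)^2 gives M 0.5746, M+2 0.3669, M+4 0.0586; the largest is M.
P(M) = C(2,0) × 0.758^2 × 0.242^0 = 1 × 0.574564 × 1.0000 = 0.574564 (base)
P(M+4) = C(2,2) × 0.758^0 × 0.242^2 = 1 × 1.0000 × 0.058564 = 0.058564
Relative intensity = 0.058564 / 0.574564 × 100 = 10.19

10.19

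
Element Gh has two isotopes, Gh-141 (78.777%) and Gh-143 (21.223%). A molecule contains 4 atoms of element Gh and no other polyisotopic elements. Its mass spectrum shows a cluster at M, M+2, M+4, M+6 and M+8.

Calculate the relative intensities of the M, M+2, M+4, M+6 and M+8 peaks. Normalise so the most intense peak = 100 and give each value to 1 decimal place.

92.8 : 100.0 : 40.4 : 7.3 : 0.5

Each Gh atom is independently Gh-141 (p = 0.78777) or Gh-143 (q = 0.21223); the cluster is the binomial expansion (p + q)^4.
P(M) = 0.78777^4 = 0.385121
P(M+2) = 4 × 0.78777^3 × 0.21223^1 = 0.415016
P(M+4) = 6 × 0.78777^2 × 0.21223^2 = 0.167712
P(M+6) = 4 × 0.78777^1 × 0.21223^3 = 0.030122
P(M+8) = 0.21223^4 = 0.002029
The M+2 peak is largest (0.415016); scaling to 100 gives 92.8 : 100.0 : 40.4 : 7.3 : 0.5.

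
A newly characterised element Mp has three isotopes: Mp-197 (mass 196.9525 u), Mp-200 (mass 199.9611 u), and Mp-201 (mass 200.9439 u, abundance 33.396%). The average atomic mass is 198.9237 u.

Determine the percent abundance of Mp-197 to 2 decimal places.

45.39%

The remaining 66.604% is split between Mp-197 (fraction x) and Mp-200 (fraction 0.66604 − x).
Substituting: 196.9525x + 199.9611(0.66604 − x) = 131.816475156
(196.9525 − 199.9611)x = -1.365615888  ⇒  x = 0.45390, y = 0.21214
Mp-197: 45.39%, Mp-200: 21.21%.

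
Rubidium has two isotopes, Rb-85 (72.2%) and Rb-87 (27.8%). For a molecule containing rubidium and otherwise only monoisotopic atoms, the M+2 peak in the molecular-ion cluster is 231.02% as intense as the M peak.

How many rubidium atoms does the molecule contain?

6

For n independent Rb atoms, I(M+2)/I(M) = n · (abundance Rb-87) / (abundance Rb-85) = n · 0.278/0.722.
n = 2.3102 × 0.722/0.278 = 6.00 ≈ 6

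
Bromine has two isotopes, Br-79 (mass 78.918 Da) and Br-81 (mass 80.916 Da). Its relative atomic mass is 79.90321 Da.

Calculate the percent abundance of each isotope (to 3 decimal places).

With x = fraction of Br-79 (so Br-81 is 1 − x):
78.918·x + 80.916·(1 − x) = 79.90321
(78.918 − 80.916)·x = 79.90321 − 80.916
x = -1.01279 / -1.998 = 0.50690 → 50.690% Br-79, 49.310% Br-81.

Br-79: 50.690%, Br-81: 49.310%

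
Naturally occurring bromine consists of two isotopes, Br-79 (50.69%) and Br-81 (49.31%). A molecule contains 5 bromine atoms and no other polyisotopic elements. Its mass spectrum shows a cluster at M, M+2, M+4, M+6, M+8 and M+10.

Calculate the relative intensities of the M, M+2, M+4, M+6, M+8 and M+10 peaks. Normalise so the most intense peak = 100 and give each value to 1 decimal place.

10.6 : 51.4 : 100.0 : 97.3 : 47.3 : 9.2

Each Br atom is independently Br-79 (p = 0.5069) or Br-81 (q = 0.4931); the cluster is the binomial expansion (p + q)^5.
P(M) = 0.5069^5 = 0.033467
P(M+2) = 5 × 0.5069^4 × 0.4931^1 = 0.162777
P(M+4) = 10 × 0.5069^3 × 0.4931^2 = 0.316692
P(M+6) = 10 × 0.5069^2 × 0.4931^3 = 0.308070
P(M+8) = 5 × 0.5069^1 × 0.4931^4 = 0.149842
P(M+10) = 0.4931^5 = 0.029152
The M+4 peak is largest (0.316692); scaling to 100 gives 10.6 : 51.4 : 100.0 : 97.3 : 47.3 : 9.2.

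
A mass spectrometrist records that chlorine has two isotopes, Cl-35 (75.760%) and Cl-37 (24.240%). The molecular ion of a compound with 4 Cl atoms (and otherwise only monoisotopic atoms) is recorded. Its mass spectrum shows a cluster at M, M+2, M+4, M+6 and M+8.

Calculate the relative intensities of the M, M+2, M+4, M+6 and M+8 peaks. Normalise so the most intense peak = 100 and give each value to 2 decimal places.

78.14 : 100.00 : 47.99 : 10.24 : 0.82

The 4 Cl atoms are independent, so intensities follow the terms of (0.75760 + 0.24240)^4.
P(M) = 0.75760^4 = 0.329428
P(M+2) = 4 × 0.75760^3 × 0.24240^1 = 0.421612
P(M+4) = 6 × 0.75760^2 × 0.24240^2 = 0.202347
P(M+6) = 4 × 0.75760^1 × 0.24240^3 = 0.043162
P(M+8) = 0.24240^4 = 0.003452
The M+2 peak is largest (0.421612); scaling to 100 gives 78.14 : 100.00 : 47.99 : 10.24 : 0.82.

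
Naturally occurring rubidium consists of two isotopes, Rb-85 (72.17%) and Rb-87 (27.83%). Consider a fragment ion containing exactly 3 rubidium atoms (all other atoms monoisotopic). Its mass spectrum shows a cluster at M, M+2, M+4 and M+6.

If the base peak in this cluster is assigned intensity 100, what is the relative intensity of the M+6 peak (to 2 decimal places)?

(0.7217 + 0.2783)^3 gives M 0.3759, M+2 0.4349, M+4 0.1677, M+6 0.0216; the largest is M+2.
P(M+2) = C(3,1) × 0.7217^2 × 0.2783^1 = 3 × 0.52085089 × 0.2783 = 0.434858 (base)
P(M+6) = C(3,3) × 0.7217^0 × 0.2783^3 = 1 × 1.0000 × 0.02155458 = 0.021555
Relative intensity = 0.021555 / 0.434858 × 100 = 4.96

4.96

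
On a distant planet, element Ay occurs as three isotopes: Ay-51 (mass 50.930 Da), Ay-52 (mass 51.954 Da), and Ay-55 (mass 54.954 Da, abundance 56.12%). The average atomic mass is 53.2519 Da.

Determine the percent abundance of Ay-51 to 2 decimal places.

The remaining 43.88% is split between Ay-51 (fraction x) and Ay-52 (fraction 0.4388 − x).
Substituting: 50.930x + 51.954(0.4388 − x) = 22.4117152
(50.930 − 51.954)x = -0.3857  ⇒  x = 0.37666, y = 0.06214
Ay-51: 37.67%, Ay-52: 6.21%.

37.67%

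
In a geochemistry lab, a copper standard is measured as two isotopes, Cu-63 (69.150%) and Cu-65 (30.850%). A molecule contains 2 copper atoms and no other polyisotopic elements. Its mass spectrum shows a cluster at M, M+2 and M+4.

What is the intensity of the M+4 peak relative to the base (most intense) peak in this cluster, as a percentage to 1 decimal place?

19.9%

Term probabilities: M 0.4782, M+2 0.4267, M+4 0.0952. Base peak = M.
P(M) = C(2,0) × 0.69150^2 × 0.30850^0 = 1 × 0.47817225 × 1.0000 = 0.478172 (base)
P(M+4) = C(2,2) × 0.69150^0 × 0.30850^2 = 1 × 1.0000 × 0.09517225 = 0.095172
Relative intensity = 0.095172 / 0.478172 × 100 = 19.9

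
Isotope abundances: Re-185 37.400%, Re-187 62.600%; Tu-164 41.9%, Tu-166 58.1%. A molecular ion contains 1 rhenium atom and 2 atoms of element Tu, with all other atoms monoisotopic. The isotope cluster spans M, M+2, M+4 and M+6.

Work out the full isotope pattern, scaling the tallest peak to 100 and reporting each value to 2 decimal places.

Rhenium pattern (n=1): 0.3740 : 0.6260
Element Tu pattern (n=2): 0.175561 : 0.486878 : 0.337561
Convolve the two distributions (both contribute in 2-u steps):
  M: 0.3740×0.175561 = 0.065660
  M+2: 0.3740×0.486878 + 0.6260×0.175561 = 0.291994
  M+4: 0.3740×0.337561 + 0.6260×0.486878 = 0.431033
  M+6: 0.6260×0.337561 = 0.211313
Scale to base peak (0.431033) = 100: 15.23 : 67.74 : 100.00 : 49.02

15.23 : 67.74 : 100.00 : 49.02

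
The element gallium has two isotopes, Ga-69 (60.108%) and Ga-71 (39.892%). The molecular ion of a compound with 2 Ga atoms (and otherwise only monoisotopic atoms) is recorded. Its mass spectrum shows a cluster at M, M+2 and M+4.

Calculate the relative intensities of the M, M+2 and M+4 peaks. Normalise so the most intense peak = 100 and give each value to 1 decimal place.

75.3 : 100.0 : 33.2

Each Ga atom is independently Ga-69 (p = 0.60108) or Ga-71 (q = 0.39892); the cluster is the binomial expansion (p + q)^2.
P(M) = 0.60108^2 = 0.361297
P(M+2) = 2 × 0.60108^1 × 0.39892^1 = 0.479566
P(M+4) = 0.39892^2 = 0.159137
The M+2 peak is largest (0.479566); scaling to 100 gives 75.3 : 100.0 : 33.2.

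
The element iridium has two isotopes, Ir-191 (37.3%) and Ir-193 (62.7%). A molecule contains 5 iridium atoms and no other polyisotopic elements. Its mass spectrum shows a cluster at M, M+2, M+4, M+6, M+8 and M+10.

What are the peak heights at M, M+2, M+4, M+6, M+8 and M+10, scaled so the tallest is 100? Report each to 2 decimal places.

Expanding (0.373 + 0.627)^5:
P(M) = 0.373^5 = 0.007220
P(M+2) = 5 × 0.373^4 × 0.627^1 = 0.060684
P(M+4) = 10 × 0.373^3 × 0.627^2 = 0.204015
P(M+6) = 10 × 0.373^2 × 0.627^3 = 0.342942
P(M+8) = 5 × 0.373^1 × 0.627^4 = 0.288237
P(M+10) = 0.627^5 = 0.096903
The M+6 peak is largest (0.342942); scaling to 100 gives 2.11 : 17.70 : 59.49 : 100.00 : 84.05 : 28.26.

2.11 : 17.70 : 59.49 : 100.00 : 84.05 : 28.26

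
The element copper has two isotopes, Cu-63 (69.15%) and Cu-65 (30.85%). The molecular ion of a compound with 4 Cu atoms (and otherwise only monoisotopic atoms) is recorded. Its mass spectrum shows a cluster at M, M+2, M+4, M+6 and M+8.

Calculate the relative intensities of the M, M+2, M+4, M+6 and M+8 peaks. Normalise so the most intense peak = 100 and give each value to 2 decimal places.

56.04 : 100.00 : 66.92 : 19.90 : 2.22

Each Cu atom is independently Cu-63 (p = 0.6915) or Cu-65 (q = 0.3085); the cluster is the binomial expansion (p + q)^4.
P(M) = 0.6915^4 = 0.228649
P(M+2) = 4 × 0.6915^3 × 0.3085^1 = 0.408030
P(M+4) = 6 × 0.6915^2 × 0.3085^2 = 0.273052
P(M+6) = 4 × 0.6915^1 × 0.3085^3 = 0.081212
P(M+8) = 0.3085^4 = 0.009058
The M+2 peak is largest (0.408030); scaling to 100 gives 56.04 : 100.00 : 66.92 : 19.90 : 2.22.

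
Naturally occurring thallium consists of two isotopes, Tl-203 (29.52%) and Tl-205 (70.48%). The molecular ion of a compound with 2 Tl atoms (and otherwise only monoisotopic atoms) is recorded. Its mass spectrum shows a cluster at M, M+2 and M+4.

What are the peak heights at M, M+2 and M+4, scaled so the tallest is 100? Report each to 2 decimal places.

17.54 : 83.77 : 100.00

The 2 Tl atoms are independent, so intensities follow the terms of (0.2952 + 0.7048)^2.
P(M) = 0.2952^2 = 0.087143
P(M+2) = 2 × 0.2952^1 × 0.7048^1 = 0.416114
P(M+4) = 0.7048^2 = 0.496743
The M+4 peak is largest (0.496743); scaling to 100 gives 17.54 : 83.77 : 100.00.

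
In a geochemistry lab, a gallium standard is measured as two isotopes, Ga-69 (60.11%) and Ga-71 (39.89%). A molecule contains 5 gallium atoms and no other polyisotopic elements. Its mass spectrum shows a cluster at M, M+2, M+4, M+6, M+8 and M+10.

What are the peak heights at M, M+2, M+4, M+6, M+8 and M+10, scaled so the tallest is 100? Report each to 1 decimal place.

Each Ga atom is independently Ga-69 (p = 0.6011) or Ga-71 (q = 0.3989); the cluster is the binomial expansion (p + q)^5.
P(M) = 0.6011^5 = 0.078475
P(M+2) = 5 × 0.6011^4 × 0.3989^1 = 0.260388
P(M+4) = 10 × 0.6011^3 × 0.3989^2 = 0.345596
P(M+6) = 10 × 0.6011^2 × 0.3989^3 = 0.229343
P(M+8) = 5 × 0.6011^1 × 0.3989^4 = 0.076098
P(M+10) = 0.3989^5 = 0.010100
The M+4 peak is largest (0.345596); scaling to 100 gives 22.7 : 75.3 : 100.0 : 66.4 : 22.0 : 2.9.

22.7 : 75.3 : 100.0 : 66.4 : 22.0 : 2.9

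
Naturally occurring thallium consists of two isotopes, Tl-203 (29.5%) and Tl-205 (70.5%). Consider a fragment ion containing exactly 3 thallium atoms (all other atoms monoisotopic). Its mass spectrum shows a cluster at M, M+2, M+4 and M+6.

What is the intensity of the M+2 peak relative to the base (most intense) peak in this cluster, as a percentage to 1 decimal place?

Term probabilities: M 0.0257, M+2 0.1841, M+4 0.4399, M+6 0.3504. Base peak = M+4.
P(M+4) = C(3,2) × 0.295^1 × 0.705^2 = 3 × 0.2950 × 0.497025 = 0.439867 (base)
P(M+2) = C(3,1) × 0.295^2 × 0.705^1 = 3 × 0.087025 × 0.7050 = 0.184058
Relative intensity = 0.184058 / 0.439867 × 100 = 41.8

41.8%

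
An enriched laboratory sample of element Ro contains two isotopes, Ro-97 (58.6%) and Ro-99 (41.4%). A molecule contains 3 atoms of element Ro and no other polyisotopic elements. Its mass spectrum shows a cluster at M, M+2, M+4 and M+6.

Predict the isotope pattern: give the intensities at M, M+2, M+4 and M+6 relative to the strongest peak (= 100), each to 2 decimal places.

47.18 : 100.00 : 70.65 : 16.64

Each Ro atom is independently Ro-97 (p = 0.586) or Ro-99 (q = 0.414); the cluster is the binomial expansion (p + q)^3.
P(M) = 0.586^3 = 0.201230
P(M+2) = 3 × 0.586^2 × 0.414^1 = 0.426498
P(M+4) = 3 × 0.586^1 × 0.414^2 = 0.301314
P(M+6) = 0.414^3 = 0.070958
The M+2 peak is largest (0.426498); scaling to 100 gives 47.18 : 100.00 : 70.65 : 16.64.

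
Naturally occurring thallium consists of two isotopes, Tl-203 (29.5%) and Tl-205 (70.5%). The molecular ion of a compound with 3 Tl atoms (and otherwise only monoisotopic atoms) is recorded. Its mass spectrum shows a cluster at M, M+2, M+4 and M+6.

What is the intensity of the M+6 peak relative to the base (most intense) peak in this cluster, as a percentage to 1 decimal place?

Binomial terms of (0.295 + 0.705)^3: M 0.0257, M+2 0.1841, M+4 0.4399, M+6 0.3504 → M+4 is the base peak.
P(M+4) = C(3,2) × 0.295^1 × 0.705^2 = 3 × 0.2950 × 0.497025 = 0.439867 (base)
P(M+6) = C(3,3) × 0.295^0 × 0.705^3 = 1 × 1.0000 × 0.35040263 = 0.350403
Relative intensity = 0.350403 / 0.439867 × 100 = 79.7

79.7%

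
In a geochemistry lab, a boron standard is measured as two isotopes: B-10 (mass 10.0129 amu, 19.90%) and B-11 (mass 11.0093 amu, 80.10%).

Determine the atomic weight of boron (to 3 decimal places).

Weight each isotope mass by its fractional abundance: 0.1990 × 10.0129 + 0.8010 × 11.0093
= 1.99257 + 8.81845 = 10.81102 amu

10.811 amu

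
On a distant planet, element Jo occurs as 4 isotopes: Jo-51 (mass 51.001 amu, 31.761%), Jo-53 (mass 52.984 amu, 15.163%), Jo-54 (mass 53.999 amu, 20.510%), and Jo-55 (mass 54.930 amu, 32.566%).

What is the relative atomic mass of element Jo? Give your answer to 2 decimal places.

53.20 amu

Average mass = Σ (abundance × isotope mass) = 0.31761 × 51.001 + 0.15163 × 52.984 + 0.20510 × 53.999 + 0.32566 × 54.930
= 16.1984 + 8.0340 + 11.0752 + 17.8885 = 53.1961 amu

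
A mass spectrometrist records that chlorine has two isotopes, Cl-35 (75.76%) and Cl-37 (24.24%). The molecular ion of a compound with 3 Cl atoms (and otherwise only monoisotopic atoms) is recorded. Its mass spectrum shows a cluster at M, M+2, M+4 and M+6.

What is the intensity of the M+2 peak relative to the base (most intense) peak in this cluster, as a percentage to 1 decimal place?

(0.7576 + 0.2424)^3 gives M 0.4348, M+2 0.4174, M+4 0.1335, M+6 0.0142; the largest is M.
P(M) = C(3,0) × 0.7576^3 × 0.2424^0 = 1 × 0.4348304 × 1.0000 = 0.434830 (base)
P(M+2) = C(3,1) × 0.7576^2 × 0.2424^1 = 3 × 0.57395776 × 0.2424 = 0.417382
Relative intensity = 0.417382 / 0.434830 × 100 = 96.0

96.0%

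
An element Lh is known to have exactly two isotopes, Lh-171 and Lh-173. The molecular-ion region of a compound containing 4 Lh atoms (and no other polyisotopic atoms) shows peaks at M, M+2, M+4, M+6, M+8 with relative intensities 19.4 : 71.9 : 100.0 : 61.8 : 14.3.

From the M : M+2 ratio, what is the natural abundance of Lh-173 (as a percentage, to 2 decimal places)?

If p is the fraction of Lh that is Lh-171, then I(M+2)/I(M) = [C(4,1)·p^3·(1−p)] / p^4 = 4·(1−p)/p = 71.9/19.4 = 3.7062
(1−p)/p = 3.7062/4 = 0.9265  ⇒  p = 1/(1 + 0.9265) = 0.5191
Lh-171: 51.91%, Lh-173: 48.09%.

48.09%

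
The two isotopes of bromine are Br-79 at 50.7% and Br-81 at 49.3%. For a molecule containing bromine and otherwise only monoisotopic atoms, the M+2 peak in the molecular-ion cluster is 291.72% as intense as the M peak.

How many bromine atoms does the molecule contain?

For n independent Br atoms, I(M+2)/I(M) = n · (abundance Br-81) / (abundance Br-79) = n · 0.493/0.507.
n = 2.9172 × 0.507/0.493 = 3.00 ≈ 3

3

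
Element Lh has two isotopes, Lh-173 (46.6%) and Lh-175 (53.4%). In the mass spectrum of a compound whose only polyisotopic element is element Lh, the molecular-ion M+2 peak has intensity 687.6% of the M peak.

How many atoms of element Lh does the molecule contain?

The M+2/M ratio from n Lh atoms is n · q/p = n · 0.534/0.466.
n = 6.876 × 0.466/0.534 = 6.00 ≈ 6

6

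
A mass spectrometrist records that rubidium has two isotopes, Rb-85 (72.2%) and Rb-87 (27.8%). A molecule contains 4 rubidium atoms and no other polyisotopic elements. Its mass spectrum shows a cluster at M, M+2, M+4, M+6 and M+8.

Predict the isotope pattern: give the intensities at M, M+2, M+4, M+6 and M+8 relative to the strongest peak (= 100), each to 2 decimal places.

64.93 : 100.00 : 57.76 : 14.83 : 1.43

The 4 Rb atoms are independent, so intensities follow the terms of (0.722 + 0.278)^4.
P(M) = 0.722^4 = 0.271737
P(M+2) = 4 × 0.722^3 × 0.278^1 = 0.418520
P(M+4) = 6 × 0.722^2 × 0.278^2 = 0.241721
P(M+6) = 4 × 0.722^1 × 0.278^3 = 0.062049
P(M+8) = 0.278^4 = 0.005973
The M+2 peak is largest (0.418520); scaling to 100 gives 64.93 : 100.00 : 57.76 : 14.83 : 1.43.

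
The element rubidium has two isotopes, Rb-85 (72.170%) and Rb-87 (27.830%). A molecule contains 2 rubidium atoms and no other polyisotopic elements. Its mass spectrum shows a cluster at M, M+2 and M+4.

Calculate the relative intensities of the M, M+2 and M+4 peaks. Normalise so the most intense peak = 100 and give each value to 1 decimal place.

Expanding (0.72170 + 0.27830)^2:
P(M) = 0.72170^2 = 0.520851
P(M+2) = 2 × 0.72170^1 × 0.27830^1 = 0.401698
P(M+4) = 0.27830^2 = 0.077451
The M peak is largest (0.520851); scaling to 100 gives 100.0 : 77.1 : 14.9.

100.0 : 77.1 : 14.9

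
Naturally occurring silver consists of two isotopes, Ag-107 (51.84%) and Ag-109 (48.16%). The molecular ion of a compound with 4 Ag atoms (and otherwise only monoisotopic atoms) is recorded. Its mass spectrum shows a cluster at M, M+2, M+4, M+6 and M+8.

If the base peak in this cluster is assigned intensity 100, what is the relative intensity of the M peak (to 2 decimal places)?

(0.5184 + 0.4816)^4 gives M 0.0722, M+2 0.2684, M+4 0.3740, M+6 0.2316, M+8 0.0538; the largest is M+4.
P(M+4) = C(4,2) × 0.5184^2 × 0.4816^2 = 6 × 0.26873856 × 0.23193856 = 0.373985 (base)
P(M) = C(4,0) × 0.5184^4 × 0.4816^0 = 1 × 0.07222041 × 1.0000 = 0.072220
Relative intensity = 0.072220 / 0.373985 × 100 = 19.31

19.31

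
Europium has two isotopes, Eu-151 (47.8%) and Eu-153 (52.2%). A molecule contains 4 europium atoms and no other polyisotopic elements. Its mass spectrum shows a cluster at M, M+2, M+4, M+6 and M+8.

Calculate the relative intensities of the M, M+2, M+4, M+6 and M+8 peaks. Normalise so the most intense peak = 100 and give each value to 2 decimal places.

Expanding (0.478 + 0.522)^4:
P(M) = 0.478^4 = 0.052205
P(M+2) = 4 × 0.478^3 × 0.522^1 = 0.228042
P(M+4) = 6 × 0.478^2 × 0.522^2 = 0.373549
P(M+6) = 4 × 0.478^1 × 0.522^3 = 0.271956
P(M+8) = 0.522^4 = 0.074248
The M+4 peak is largest (0.373549); scaling to 100 gives 13.98 : 61.05 : 100.00 : 72.80 : 19.88.

13.98 : 61.05 : 100.00 : 72.80 : 19.88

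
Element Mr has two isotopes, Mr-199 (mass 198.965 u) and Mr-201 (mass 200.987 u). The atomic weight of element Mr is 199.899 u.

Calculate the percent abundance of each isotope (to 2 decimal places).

Writing the weighted mean with unknown fraction x of Mr-199:
198.965·x + 200.987·(1 − x) = 199.899
(198.965 − 200.987)·x = 199.899 − 200.987
x = -1.088 / -2.022 = 0.53808 → 53.81% Mr-199, 46.19% Mr-201.

Mr-199: 53.81%, Mr-201: 46.19%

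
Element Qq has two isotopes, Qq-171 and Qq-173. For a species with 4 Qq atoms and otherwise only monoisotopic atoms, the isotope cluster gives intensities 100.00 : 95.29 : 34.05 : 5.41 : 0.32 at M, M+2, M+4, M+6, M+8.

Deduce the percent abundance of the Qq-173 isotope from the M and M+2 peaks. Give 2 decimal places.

If p is the fraction of Qq that is Qq-171, then I(M+2)/I(M) = [C(4,1)·p^3·(1−p)] / p^4 = 4·(1−p)/p = 95.29/100.00 = 0.9529
(1−p)/p = 0.9529/4 = 0.2382  ⇒  p = 1/(1 + 0.2382) = 0.8076
Qq-171: 80.76%, Qq-173: 19.24%.

19.24%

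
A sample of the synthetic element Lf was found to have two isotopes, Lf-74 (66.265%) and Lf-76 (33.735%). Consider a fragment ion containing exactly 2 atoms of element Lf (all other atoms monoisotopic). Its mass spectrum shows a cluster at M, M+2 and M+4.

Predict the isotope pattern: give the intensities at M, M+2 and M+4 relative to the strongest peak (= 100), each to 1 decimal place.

98.2 : 100.0 : 25.5

The 2 Lf atoms are independent, so intensities follow the terms of (0.66265 + 0.33735)^2.
P(M) = 0.66265^2 = 0.439105
P(M+2) = 2 × 0.66265^1 × 0.33735^1 = 0.447090
P(M+4) = 0.33735^2 = 0.113805
The M+2 peak is largest (0.447090); scaling to 100 gives 98.2 : 100.0 : 25.5.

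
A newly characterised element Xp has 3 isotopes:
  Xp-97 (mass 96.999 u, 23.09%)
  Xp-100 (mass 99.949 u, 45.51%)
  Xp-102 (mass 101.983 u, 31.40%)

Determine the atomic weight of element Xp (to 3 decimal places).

99.907 u

Ar = Σ fᵢ·mᵢ = 0.2309 × 96.999 + 0.4551 × 99.949 + 0.3140 × 101.983
= 22.3971 + 45.4868 + 32.0227 = 99.9066 u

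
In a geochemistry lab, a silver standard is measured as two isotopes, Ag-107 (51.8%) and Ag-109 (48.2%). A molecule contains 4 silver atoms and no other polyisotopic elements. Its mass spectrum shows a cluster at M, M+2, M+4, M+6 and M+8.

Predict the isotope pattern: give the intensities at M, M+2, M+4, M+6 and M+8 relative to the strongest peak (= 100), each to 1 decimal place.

19.2 : 71.6 : 100.0 : 62.0 : 14.4

The 4 Ag atoms are independent, so intensities follow the terms of (0.518 + 0.482)^4.
P(M) = 0.518^4 = 0.071998
P(M+2) = 4 × 0.518^3 × 0.482^1 = 0.267976
P(M+4) = 6 × 0.518^2 × 0.482^2 = 0.374029
P(M+6) = 4 × 0.518^1 × 0.482^3 = 0.232023
P(M+8) = 0.482^4 = 0.053974
The M+4 peak is largest (0.374029); scaling to 100 gives 19.2 : 71.6 : 100.0 : 62.0 : 14.4.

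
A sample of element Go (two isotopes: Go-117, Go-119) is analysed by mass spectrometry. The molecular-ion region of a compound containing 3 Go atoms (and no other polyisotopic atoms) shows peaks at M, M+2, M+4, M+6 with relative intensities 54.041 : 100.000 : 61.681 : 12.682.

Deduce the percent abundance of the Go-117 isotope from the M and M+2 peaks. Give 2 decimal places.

Let p = fractional abundance of Go-117. I(M+2)/I(M) = [C(3,1)·p^2·(1−p)] / p^3 = 3·(1−p)/p = 100.000/54.041 = 1.8504
(1−p)/p = 1.8504/3 = 0.6168  ⇒  p = 1/(1 + 0.6168) = 0.6185
Go-117: 61.85%, Go-119: 38.15%.

61.85%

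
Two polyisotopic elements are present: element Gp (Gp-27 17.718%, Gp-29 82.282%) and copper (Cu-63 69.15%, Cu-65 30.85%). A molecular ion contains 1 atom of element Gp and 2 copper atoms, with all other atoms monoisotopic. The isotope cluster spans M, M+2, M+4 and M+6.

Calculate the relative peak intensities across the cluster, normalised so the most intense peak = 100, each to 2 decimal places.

Element Gp pattern (n=1): 0.17718 : 0.82282
Copper pattern (n=2): 0.47817225 : 0.4266555 : 0.09517225
Convolve the two distributions (both contribute in 2-u steps):
  M: 0.17718×0.47817225 = 0.084723
  M+2: 0.17718×0.4266555 + 0.82282×0.47817225 = 0.469045
  M+4: 0.17718×0.09517225 + 0.82282×0.4266555 = 0.367923
  M+6: 0.82282×0.09517225 = 0.078310
Scale to base peak (0.469045) = 100: 18.06 : 100.00 : 78.44 : 16.70

18.06 : 100.00 : 78.44 : 16.70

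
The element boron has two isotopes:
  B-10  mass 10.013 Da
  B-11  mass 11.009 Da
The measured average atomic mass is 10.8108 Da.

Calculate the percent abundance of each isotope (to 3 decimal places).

Writing the weighted mean with unknown fraction x of B-10:
10.013·x + 11.009·(1 − x) = 10.8108
(10.013 − 11.009)·x = 10.8108 − 11.009
x = -0.1982 / -0.996 = 0.19900 → 19.900% B-10, 80.100% B-11.

B-10: 19.900%, B-11: 80.100%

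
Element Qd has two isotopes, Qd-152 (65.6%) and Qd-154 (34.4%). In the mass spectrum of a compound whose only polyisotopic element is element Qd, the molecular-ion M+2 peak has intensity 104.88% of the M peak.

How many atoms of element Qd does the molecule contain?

2

The M+2/M ratio from n Qd atoms is n · q/p = n · 0.344/0.656.
n = 1.0488 × 0.656/0.344 = 2.00 ≈ 2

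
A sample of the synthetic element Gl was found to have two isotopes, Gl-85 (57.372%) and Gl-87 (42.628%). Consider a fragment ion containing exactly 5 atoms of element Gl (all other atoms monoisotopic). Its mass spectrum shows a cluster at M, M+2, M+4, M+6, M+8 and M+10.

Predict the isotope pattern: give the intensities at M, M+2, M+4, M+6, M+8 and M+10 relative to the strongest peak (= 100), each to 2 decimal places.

18.11 : 67.29 : 100.00 : 74.30 : 27.60 : 4.10

The 5 Gl atoms are independent, so intensities follow the terms of (0.57372 + 0.42628)^5.
P(M) = 0.57372^5 = 0.062158
P(M+2) = 5 × 0.57372^4 × 0.42628^1 = 0.230922
P(M+4) = 10 × 0.57372^3 × 0.42628^2 = 0.343155
P(M+6) = 10 × 0.57372^2 × 0.42628^3 = 0.254968
P(M+8) = 5 × 0.57372^1 × 0.42628^4 = 0.094722
P(M+10) = 0.42628^5 = 0.014076
The M+4 peak is largest (0.343155); scaling to 100 gives 18.11 : 67.29 : 100.00 : 74.30 : 27.60 : 4.10.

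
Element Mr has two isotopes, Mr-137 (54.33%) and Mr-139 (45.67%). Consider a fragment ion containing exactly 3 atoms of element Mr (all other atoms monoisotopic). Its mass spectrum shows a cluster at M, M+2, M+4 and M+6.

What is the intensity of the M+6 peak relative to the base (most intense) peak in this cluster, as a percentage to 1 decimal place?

(0.5433 + 0.4567)^3 gives M 0.1604, M+2 0.4044, M+4 0.3400, M+6 0.0953; the largest is M+2.
P(M+2) = C(3,1) × 0.5433^2 × 0.4567^1 = 3 × 0.29517489 × 0.4567 = 0.404419 (base)
P(M+6) = C(3,3) × 0.5433^0 × 0.4567^3 = 1 × 1.0000 × 0.09525615 = 0.095256
Relative intensity = 0.095256 / 0.404419 × 100 = 23.6

23.6%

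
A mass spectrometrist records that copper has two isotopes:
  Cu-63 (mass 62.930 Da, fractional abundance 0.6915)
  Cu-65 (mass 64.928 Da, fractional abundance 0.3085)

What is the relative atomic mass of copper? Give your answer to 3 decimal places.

63.546 Da

Average mass = Σ (abundance × isotope mass) = 0.6915 × 62.930 + 0.3085 × 64.928
= 43.5161 + 20.0303 = 63.5464 Da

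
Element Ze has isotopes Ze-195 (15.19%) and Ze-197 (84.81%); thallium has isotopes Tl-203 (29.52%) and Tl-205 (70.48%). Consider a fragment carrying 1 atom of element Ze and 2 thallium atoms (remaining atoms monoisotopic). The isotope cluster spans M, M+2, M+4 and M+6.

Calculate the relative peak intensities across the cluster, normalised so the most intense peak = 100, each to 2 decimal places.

3.09 : 32.01 : 100.00 : 98.35

Element Ze pattern (n=1): 0.1519 : 0.8481
Thallium pattern (n=2): 0.08714304 : 0.41611392 : 0.49674304
Convolve the two distributions (both contribute in 2-u steps):
  M: 0.1519×0.08714304 = 0.013237
  M+2: 0.1519×0.41611392 + 0.8481×0.08714304 = 0.137114
  M+4: 0.1519×0.49674304 + 0.8481×0.41611392 = 0.428361
  M+6: 0.8481×0.49674304 = 0.421288
Scale to base peak (0.428361) = 100: 3.09 : 32.01 : 100.00 : 98.35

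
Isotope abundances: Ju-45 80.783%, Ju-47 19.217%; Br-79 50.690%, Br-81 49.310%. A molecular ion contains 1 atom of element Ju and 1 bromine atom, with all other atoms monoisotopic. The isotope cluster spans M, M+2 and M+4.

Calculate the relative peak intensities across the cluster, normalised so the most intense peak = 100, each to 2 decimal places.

Element Ju pattern (n=1): 0.80783 : 0.19217
Bromine pattern (n=1): 0.5069 : 0.4931
Convolve the two distributions (both contribute in 2-u steps):
  M: 0.80783×0.5069 = 0.409489
  M+2: 0.80783×0.4931 + 0.19217×0.5069 = 0.495752
  M+4: 0.19217×0.4931 = 0.094759
Scale to base peak (0.495752) = 100: 82.60 : 100.00 : 19.11

82.60 : 100.00 : 19.11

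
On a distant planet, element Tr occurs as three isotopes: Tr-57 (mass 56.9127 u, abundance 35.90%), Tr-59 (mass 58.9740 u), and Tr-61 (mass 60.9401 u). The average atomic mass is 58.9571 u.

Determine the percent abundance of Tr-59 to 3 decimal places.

The remaining 64.10% is split between Tr-59 (fraction x) and Tr-61 (fraction 0.6410 − x).
Substituting: 58.9740x + 60.9401(0.6410 − x) = 38.5254407
(58.9740 − 60.9401)x = -0.5371634  ⇒  x = 0.27321, y = 0.36779
Tr-59: 27.321%, Tr-61: 36.779%.

27.321%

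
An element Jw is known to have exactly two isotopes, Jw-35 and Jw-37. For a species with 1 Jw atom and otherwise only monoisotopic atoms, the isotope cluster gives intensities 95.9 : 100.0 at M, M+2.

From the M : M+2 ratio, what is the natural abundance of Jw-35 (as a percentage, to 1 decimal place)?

49.0%

Write p for the Jw-35 fraction. I(M+2)/I(M) = [C(1,1)·p^0·(1−p)] / p^1 = 1·(1−p)/p = 100.0/95.9 = 1.0428
(1−p)/p = 1.0428/1 = 1.0428  ⇒  p = 1/(1 + 1.0428) = 0.4895
Jw-35: 49.0%, Jw-37: 51.0%.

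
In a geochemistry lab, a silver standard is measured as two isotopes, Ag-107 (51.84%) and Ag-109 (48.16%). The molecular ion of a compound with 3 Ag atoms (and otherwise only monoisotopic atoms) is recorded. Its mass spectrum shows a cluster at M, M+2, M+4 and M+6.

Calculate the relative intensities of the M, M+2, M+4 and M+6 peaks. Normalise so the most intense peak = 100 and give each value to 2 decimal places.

The 3 Ag atoms are independent, so intensities follow the terms of (0.5184 + 0.4816)^3.
P(M) = 0.5184^3 = 0.139314
P(M+2) = 3 × 0.5184^2 × 0.4816^1 = 0.388273
P(M+4) = 3 × 0.5184^1 × 0.4816^2 = 0.360711
P(M+6) = 0.4816^3 = 0.111702
The M+2 peak is largest (0.388273); scaling to 100 gives 35.88 : 100.00 : 92.90 : 28.77.

35.88 : 100.00 : 92.90 : 28.77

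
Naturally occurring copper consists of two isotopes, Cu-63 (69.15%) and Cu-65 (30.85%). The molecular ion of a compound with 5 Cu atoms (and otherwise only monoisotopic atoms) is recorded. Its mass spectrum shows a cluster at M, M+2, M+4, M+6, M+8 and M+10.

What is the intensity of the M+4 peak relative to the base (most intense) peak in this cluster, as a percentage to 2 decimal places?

89.23%

(0.6915 + 0.3085)^5 gives M 0.1581, M+2 0.3527, M+4 0.3147, M+6 0.1404, M+8 0.0313, M+10 0.0028; the largest is M+2.
P(M+2) = C(5,1) × 0.6915^4 × 0.3085^1 = 5 × 0.2286487 × 0.3085 = 0.352691 (base)
P(M+4) = C(5,2) × 0.6915^3 × 0.3085^2 = 10 × 0.33065611 × 0.09517225 = 0.314693
Relative intensity = 0.314693 / 0.352691 × 100 = 89.23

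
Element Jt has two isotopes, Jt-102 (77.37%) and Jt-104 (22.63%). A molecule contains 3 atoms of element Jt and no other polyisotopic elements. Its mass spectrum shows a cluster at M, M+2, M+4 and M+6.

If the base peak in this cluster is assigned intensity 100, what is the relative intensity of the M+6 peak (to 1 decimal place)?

2.5

Term probabilities: M 0.4631, M+2 0.4064, M+4 0.1189, M+6 0.0116. Base peak = M.
P(M) = C(3,0) × 0.7737^3 × 0.2263^0 = 1 × 0.46314586 × 1.0000 = 0.463146 (base)
P(M+6) = C(3,3) × 0.7737^0 × 0.2263^3 = 1 × 1.0000 × 0.01158921 = 0.011589
Relative intensity = 0.011589 / 0.463146 × 100 = 2.5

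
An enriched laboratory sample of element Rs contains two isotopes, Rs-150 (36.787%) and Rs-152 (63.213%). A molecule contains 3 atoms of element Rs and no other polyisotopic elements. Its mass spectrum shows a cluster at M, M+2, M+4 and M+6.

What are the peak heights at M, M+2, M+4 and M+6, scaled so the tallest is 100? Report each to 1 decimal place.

11.3 : 58.2 : 100.0 : 57.3

The 3 Rs atoms are independent, so intensities follow the terms of (0.36787 + 0.63213)^3.
P(M) = 0.36787^3 = 0.049783
P(M+2) = 3 × 0.36787^2 × 0.63213^1 = 0.256635
P(M+4) = 3 × 0.36787^1 × 0.63213^2 = 0.440990
P(M+6) = 0.63213^3 = 0.252592
The M+4 peak is largest (0.440990); scaling to 100 gives 11.3 : 58.2 : 100.0 : 57.3.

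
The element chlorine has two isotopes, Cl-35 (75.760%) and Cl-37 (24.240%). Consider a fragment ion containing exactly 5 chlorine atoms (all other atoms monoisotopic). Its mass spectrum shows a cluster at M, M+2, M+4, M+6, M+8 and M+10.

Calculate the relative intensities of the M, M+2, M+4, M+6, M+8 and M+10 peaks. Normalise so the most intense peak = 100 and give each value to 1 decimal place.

Each Cl atom is independently Cl-35 (p = 0.75760) or Cl-37 (q = 0.24240); the cluster is the binomial expansion (p + q)^5.
P(M) = 0.75760^5 = 0.249574
P(M+2) = 5 × 0.75760^4 × 0.24240^1 = 0.399266
P(M+4) = 10 × 0.75760^3 × 0.24240^2 = 0.255497
P(M+6) = 10 × 0.75760^2 × 0.24240^3 = 0.081748
P(M+8) = 5 × 0.75760^1 × 0.24240^4 = 0.013078
P(M+10) = 0.24240^5 = 0.000837
The M+2 peak is largest (0.399266); scaling to 100 gives 62.5 : 100.0 : 64.0 : 20.5 : 3.3 : 0.2.

62.5 : 100.0 : 64.0 : 20.5 : 3.3 : 0.2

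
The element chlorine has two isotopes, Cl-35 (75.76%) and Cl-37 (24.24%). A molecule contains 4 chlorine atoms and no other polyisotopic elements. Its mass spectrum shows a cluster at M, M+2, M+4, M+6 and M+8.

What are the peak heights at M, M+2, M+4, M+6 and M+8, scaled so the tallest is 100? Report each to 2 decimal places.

78.14 : 100.00 : 47.99 : 10.24 : 0.82

Each Cl atom is independently Cl-35 (p = 0.7576) or Cl-37 (q = 0.2424); the cluster is the binomial expansion (p + q)^4.
P(M) = 0.7576^4 = 0.329428
P(M+2) = 4 × 0.7576^3 × 0.2424^1 = 0.421612
P(M+4) = 6 × 0.7576^2 × 0.2424^2 = 0.202347
P(M+6) = 4 × 0.7576^1 × 0.2424^3 = 0.043162
P(M+8) = 0.2424^4 = 0.003452
The M+2 peak is largest (0.421612); scaling to 100 gives 78.14 : 100.00 : 47.99 : 10.24 : 0.82.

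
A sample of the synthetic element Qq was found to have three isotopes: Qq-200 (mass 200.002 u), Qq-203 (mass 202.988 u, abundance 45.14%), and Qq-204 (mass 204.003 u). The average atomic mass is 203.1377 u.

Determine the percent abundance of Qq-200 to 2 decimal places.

10.18%

The remaining 54.86% is split between Qq-200 (fraction x) and Qq-204 (fraction 0.5486 − x).
Substituting: 200.002x + 204.003(0.5486 − x) = 111.5089168
(200.002 − 204.003)x = -0.407129  ⇒  x = 0.10176, y = 0.44684
Qq-200: 10.18%, Qq-204: 44.68%.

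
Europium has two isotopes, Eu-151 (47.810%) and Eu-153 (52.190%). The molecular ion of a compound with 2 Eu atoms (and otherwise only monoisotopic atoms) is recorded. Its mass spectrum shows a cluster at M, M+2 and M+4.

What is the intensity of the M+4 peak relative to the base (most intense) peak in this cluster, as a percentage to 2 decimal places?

54.58%

Binomial terms of (0.47810 + 0.52190)^2: M 0.2286, M+2 0.4990, M+4 0.2724 → M+2 is the base peak.
P(M+2) = C(2,1) × 0.47810^1 × 0.52190^1 = 2 × 0.4781 × 0.5219 = 0.499041 (base)
P(M+4) = C(2,2) × 0.47810^0 × 0.52190^2 = 1 × 1.0000 × 0.27237961 = 0.272380
Relative intensity = 0.272380 / 0.499041 × 100 = 54.58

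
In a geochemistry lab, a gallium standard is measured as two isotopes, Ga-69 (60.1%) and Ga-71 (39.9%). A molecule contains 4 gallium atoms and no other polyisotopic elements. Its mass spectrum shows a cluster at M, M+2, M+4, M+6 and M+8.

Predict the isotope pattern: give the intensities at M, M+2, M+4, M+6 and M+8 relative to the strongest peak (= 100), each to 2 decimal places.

37.66 : 100.00 : 99.58 : 44.08 : 7.32

The 4 Ga atoms are independent, so intensities follow the terms of (0.601 + 0.399)^4.
P(M) = 0.601^4 = 0.130466
P(M+2) = 4 × 0.601^3 × 0.399^1 = 0.346463
P(M+4) = 6 × 0.601^2 × 0.399^2 = 0.345021
P(M+6) = 4 × 0.601^1 × 0.399^3 = 0.152705
P(M+8) = 0.399^4 = 0.025345
The M+2 peak is largest (0.346463); scaling to 100 gives 37.66 : 100.00 : 99.58 : 44.08 : 7.32.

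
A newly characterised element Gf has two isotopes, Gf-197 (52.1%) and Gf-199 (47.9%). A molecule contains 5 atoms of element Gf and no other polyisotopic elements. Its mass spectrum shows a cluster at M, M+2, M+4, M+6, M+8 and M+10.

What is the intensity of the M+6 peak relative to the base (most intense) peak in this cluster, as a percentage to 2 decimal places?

91.94%

Term probabilities: M 0.0384, M+2 0.1765, M+4 0.3245, M+6 0.2983, M+8 0.1371, M+10 0.0252. Base peak = M+4.
P(M+4) = C(5,2) × 0.521^3 × 0.479^2 = 10 × 0.14142076 × 0.229441 = 0.324477 (base)
P(M+6) = C(5,3) × 0.521^2 × 0.479^3 = 10 × 0.271441 × 0.10990224 = 0.298320
Relative intensity = 0.298320 / 0.324477 × 100 = 91.94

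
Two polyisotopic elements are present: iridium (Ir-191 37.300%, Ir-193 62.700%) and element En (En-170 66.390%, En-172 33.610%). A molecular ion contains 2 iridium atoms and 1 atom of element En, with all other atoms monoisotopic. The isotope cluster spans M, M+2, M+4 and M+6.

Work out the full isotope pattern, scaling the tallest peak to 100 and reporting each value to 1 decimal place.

Iridium pattern (n=2): 0.139129 : 0.467742 : 0.393129
Element En pattern (n=1): 0.6639 : 0.3361
Convolve the two distributions (both contribute in 2-u steps):
  M: 0.139129×0.6639 = 0.092368
  M+2: 0.139129×0.3361 + 0.467742×0.6639 = 0.357295
  M+4: 0.467742×0.3361 + 0.393129×0.6639 = 0.418206
  M+6: 0.393129×0.3361 = 0.132131
Scale to base peak (0.418206) = 100: 22.1 : 85.4 : 100.0 : 31.6

22.1 : 85.4 : 100.0 : 31.6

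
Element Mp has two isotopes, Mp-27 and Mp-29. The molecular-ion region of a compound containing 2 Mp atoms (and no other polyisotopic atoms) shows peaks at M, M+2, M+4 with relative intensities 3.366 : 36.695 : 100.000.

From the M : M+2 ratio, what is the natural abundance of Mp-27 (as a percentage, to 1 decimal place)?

15.5%

If p is the fraction of Mp that is Mp-27, then I(M+2)/I(M) = [C(2,1)·p^1·(1−p)] / p^2 = 2·(1−p)/p = 36.695/3.366 = 10.9017
(1−p)/p = 10.9017/2 = 5.4508  ⇒  p = 1/(1 + 5.4508) = 0.1550
Mp-27: 15.5%, Mp-29: 84.5%.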